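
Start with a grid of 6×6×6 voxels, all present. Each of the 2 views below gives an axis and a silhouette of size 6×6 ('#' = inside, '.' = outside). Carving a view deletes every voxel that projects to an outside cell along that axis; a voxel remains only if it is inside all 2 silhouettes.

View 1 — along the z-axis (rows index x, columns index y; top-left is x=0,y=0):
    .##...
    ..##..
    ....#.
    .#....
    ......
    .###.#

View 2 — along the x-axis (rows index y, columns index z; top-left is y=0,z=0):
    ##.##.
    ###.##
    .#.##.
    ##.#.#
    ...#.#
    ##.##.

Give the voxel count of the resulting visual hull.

38 voxels

full grid |V| = 216
  1. axis=2 (XY plane), |mask|=10  ⇒  voxels=60
  2. axis=0 (YZ plane), |mask|=22  ⇒  voxels=38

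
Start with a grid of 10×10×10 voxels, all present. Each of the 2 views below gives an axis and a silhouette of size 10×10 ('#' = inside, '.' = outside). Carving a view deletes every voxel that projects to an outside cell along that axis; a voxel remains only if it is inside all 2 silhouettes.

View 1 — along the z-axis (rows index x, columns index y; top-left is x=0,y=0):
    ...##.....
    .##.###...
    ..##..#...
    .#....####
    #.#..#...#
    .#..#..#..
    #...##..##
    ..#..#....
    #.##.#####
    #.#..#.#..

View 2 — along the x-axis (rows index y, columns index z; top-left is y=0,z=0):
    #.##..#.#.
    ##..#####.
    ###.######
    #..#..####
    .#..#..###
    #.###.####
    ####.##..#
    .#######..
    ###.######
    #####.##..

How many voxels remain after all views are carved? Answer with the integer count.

voxel count = 292

before carving: 1000 voxels (10×10×10)
[1] z-view keeps 41 columns → grid now 410
[2] x-view keeps 70 columns → grid now 292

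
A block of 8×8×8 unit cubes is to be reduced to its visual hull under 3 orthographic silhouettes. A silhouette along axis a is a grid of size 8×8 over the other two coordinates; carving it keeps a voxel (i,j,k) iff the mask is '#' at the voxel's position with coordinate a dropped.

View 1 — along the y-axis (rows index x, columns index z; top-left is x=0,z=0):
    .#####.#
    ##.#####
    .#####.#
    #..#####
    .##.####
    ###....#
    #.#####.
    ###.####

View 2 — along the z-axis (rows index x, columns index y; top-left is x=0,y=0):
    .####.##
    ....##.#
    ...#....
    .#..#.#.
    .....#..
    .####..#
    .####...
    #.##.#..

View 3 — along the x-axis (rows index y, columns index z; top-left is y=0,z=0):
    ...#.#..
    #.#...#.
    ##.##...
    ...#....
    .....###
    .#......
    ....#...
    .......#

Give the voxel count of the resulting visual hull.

full grid |V| = 512
carve view 1 (along y, XZ-mask fill 48/64): 384 voxels remain
carve view 2 (along z, XY-mask fill 27/64): 159 voxels remain
carve view 3 (along x, YZ-mask fill 16/64): 42 voxels remain

remaining voxels: 42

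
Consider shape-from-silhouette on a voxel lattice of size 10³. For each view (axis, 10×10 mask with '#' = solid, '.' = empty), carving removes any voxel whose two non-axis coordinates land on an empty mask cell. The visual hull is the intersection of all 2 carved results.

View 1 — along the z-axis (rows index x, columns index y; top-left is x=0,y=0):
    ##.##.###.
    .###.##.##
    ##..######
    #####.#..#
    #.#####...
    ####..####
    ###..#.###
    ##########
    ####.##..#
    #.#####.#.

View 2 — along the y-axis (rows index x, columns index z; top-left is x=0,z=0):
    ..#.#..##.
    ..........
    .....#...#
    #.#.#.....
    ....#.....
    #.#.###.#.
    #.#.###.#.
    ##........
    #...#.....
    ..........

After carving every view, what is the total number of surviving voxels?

before carving: 1000 voxels (10×10×10)
V1 z: intersect with XY mask (74 set) -- 740 left
V2 y: intersect with XZ mask (26 set) -- 195 left

voxel count = 195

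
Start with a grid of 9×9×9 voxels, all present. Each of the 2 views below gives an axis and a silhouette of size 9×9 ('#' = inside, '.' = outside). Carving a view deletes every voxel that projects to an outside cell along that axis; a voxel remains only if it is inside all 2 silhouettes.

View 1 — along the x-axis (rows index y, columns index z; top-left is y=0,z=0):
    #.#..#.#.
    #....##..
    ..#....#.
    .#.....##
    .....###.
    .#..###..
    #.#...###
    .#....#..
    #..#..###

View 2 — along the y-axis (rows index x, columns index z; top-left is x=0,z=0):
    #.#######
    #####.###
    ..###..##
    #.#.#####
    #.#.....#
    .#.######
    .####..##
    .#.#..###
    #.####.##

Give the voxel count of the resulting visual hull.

initial block: 9^3 = 729
carve view 1 (along x, YZ-mask fill 31/81): 279 voxels remain
carve view 2 (along y, XZ-mask fill 56/81): 188 voxels remain

remaining voxels: 188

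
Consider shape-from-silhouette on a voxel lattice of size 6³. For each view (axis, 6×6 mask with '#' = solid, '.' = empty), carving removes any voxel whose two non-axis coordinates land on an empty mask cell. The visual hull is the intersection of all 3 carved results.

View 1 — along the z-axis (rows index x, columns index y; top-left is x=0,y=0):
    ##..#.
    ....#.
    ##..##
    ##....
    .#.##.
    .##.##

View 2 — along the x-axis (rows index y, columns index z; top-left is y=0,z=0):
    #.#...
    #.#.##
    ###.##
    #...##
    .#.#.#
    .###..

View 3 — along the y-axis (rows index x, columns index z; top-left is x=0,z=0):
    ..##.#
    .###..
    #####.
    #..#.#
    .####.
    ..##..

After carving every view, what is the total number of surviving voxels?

start: 6×6×6 = 216 voxels
after view 1 [z-axis, 17 of 36 cells solid] → remaining = 102
after view 2 [x-axis, 20 of 36 cells solid] → remaining = 55
after view 3 [y-axis, 20 of 36 cells solid] → remaining = 30

remaining voxels: 30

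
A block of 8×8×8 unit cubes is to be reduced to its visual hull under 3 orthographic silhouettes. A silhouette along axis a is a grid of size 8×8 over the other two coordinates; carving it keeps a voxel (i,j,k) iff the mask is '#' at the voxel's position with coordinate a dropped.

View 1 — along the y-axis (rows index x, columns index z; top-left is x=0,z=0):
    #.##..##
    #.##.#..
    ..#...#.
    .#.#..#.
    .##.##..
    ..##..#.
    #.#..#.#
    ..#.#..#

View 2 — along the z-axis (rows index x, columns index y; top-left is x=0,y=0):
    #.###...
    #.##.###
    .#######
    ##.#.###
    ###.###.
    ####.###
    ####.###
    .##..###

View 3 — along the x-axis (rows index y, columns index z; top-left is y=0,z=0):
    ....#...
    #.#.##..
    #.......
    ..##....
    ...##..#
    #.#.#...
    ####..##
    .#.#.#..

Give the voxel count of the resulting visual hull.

before carving: 512 voxels (8×8×8)
  1. axis=1 (XZ plane), |mask|=28  ⇒  voxels=224
  2. axis=2 (XY plane), |mask|=48  ⇒  voxels=164
  3. axis=0 (YZ plane), |mask|=23  ⇒  voxels=60

|visual hull| = 60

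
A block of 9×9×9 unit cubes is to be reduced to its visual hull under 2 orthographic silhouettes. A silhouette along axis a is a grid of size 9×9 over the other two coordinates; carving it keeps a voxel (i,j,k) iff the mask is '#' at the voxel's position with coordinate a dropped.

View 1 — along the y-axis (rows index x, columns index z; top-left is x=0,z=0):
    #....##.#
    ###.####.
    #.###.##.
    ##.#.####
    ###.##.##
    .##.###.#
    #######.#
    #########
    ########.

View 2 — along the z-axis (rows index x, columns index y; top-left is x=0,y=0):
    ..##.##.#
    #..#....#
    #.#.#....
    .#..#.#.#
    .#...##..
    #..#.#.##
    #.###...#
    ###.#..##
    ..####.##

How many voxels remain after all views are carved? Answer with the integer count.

start: 9×9×9 = 729 voxels
V1 y: intersect with XZ mask (62 set) -- 558 left
V2 z: intersect with XY mask (40 set) -- 280 left

voxel count = 280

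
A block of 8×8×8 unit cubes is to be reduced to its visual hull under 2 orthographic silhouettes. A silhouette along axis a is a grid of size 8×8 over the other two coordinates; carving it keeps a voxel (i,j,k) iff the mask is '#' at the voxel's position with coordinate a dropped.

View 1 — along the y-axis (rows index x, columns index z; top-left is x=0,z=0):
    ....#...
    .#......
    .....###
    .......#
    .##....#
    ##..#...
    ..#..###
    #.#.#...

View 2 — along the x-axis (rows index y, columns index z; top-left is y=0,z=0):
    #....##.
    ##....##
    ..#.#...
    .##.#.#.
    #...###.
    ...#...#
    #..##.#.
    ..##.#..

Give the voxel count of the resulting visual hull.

before carving: 512 voxels (8×8×8)
step 1: project along y, AND mask (19/64) → |grid| = 152
step 2: project along x, AND mask (26/64) → |grid| = 59

59 voxels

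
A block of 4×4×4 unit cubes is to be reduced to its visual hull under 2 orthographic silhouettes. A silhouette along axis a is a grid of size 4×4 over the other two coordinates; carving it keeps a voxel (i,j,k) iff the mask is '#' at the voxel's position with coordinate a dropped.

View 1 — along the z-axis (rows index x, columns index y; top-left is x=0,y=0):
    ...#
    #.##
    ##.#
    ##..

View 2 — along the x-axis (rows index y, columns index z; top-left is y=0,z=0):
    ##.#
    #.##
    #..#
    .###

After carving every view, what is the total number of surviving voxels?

start: 4×4×4 = 64 voxels
carve view 1 (along z, XY-mask fill 9/16): 36 voxels remain
carve view 2 (along x, YZ-mask fill 11/16): 26 voxels remain

26 voxels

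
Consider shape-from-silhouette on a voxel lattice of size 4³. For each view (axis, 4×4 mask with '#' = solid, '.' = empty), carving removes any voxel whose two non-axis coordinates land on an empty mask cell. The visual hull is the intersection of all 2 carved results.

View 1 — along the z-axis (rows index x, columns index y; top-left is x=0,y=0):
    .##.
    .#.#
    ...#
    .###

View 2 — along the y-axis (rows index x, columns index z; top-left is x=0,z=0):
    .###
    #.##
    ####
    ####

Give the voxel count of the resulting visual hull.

full grid |V| = 64
carve view 1 (along z, XY-mask fill 8/16): 32 voxels remain
carve view 2 (along y, XZ-mask fill 14/16): 28 voxels remain

voxel count = 28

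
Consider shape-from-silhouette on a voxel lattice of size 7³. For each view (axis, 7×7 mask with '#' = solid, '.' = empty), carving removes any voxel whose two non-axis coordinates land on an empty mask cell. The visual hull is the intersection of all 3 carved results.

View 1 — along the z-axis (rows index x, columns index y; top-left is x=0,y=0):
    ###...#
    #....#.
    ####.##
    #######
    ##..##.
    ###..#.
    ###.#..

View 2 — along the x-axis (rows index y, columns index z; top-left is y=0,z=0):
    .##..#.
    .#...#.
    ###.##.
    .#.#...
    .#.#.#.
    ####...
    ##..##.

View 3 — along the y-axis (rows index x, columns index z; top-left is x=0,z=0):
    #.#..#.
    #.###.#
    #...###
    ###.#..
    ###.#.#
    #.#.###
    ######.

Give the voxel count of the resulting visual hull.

voxel count = 65

before carving: 343 voxels (7×7×7)
[1] z-view keeps 31 columns → grid now 217
[2] x-view keeps 23 columns → grid now 103
[3] y-view keeps 32 columns → grid now 65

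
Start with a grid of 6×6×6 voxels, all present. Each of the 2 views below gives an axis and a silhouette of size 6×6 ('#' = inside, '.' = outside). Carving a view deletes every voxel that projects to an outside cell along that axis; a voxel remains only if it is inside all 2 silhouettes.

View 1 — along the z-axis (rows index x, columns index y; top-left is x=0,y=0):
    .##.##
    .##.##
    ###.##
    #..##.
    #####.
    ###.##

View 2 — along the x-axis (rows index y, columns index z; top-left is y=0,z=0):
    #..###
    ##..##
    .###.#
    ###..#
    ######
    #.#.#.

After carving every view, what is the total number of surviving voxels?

start: 6×6×6 = 216 voxels
  1. axis=2 (XY plane), |mask|=26  ⇒  voxels=156
  2. axis=0 (YZ plane), |mask|=25  ⇒  voxels=112

remaining voxels: 112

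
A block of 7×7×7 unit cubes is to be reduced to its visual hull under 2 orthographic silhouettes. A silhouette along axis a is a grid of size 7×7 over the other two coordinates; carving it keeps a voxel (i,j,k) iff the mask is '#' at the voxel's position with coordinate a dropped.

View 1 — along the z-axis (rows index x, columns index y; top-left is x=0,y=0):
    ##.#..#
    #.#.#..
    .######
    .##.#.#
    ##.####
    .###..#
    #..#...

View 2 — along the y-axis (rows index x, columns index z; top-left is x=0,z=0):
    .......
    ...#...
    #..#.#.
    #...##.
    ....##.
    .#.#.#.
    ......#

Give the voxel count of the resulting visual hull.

start: 7×7×7 = 343 voxels
carve view 1 (along z, XY-mask fill 29/49): 203 voxels remain
carve view 2 (along y, XZ-mask fill 13/49): 59 voxels remain

|visual hull| = 59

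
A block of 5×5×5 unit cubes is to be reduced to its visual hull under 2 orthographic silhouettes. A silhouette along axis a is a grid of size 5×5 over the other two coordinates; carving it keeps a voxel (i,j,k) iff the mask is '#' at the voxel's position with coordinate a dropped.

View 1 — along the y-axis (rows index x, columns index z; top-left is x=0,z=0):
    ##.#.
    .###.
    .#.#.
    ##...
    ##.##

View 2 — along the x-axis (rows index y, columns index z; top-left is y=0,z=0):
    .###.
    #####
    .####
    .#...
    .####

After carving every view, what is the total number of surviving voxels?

start: 5×5×5 = 125 voxels
  1. axis=1 (XZ plane), |mask|=14  ⇒  voxels=70
  2. axis=0 (YZ plane), |mask|=17  ⇒  voxels=51

|visual hull| = 51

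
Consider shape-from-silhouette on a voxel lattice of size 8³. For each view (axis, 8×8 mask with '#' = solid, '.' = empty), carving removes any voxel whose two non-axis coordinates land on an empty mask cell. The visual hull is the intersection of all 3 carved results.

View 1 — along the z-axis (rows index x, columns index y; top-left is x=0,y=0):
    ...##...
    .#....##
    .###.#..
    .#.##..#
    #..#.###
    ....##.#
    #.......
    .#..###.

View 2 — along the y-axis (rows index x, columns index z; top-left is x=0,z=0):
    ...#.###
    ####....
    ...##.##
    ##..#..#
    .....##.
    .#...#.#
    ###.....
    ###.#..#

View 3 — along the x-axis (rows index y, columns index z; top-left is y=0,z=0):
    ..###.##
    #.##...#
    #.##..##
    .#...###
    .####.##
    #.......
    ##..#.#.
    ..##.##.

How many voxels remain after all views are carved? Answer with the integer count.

start: 8×8×8 = 512 voxels
step 1: project along z, AND mask (26/64) → |grid| = 208
step 2: project along y, AND mask (29/64) → |grid| = 94
step 3: project along x, AND mask (33/64) → |grid| = 48

remaining voxels: 48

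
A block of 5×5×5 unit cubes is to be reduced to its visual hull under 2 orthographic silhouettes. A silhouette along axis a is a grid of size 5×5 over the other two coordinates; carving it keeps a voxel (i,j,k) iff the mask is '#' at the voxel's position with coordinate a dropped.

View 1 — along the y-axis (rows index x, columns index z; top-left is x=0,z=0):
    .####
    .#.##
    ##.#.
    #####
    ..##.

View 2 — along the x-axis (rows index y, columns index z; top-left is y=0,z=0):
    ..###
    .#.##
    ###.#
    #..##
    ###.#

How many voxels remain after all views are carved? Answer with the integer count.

voxel count = 57

before carving: 125 voxels (5×5×5)
  1. axis=1 (XZ plane), |mask|=17  ⇒  voxels=85
  2. axis=0 (YZ plane), |mask|=17  ⇒  voxels=57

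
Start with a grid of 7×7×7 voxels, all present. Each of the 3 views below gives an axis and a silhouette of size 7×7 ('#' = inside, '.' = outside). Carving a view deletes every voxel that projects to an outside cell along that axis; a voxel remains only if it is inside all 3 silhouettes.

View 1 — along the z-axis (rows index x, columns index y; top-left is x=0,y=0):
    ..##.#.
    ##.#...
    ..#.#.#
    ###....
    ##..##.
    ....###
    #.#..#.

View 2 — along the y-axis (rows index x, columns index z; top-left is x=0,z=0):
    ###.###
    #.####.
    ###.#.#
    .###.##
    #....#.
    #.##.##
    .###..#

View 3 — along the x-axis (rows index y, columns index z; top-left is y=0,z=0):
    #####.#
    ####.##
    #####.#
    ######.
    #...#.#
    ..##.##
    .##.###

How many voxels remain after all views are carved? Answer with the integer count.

start: 7×7×7 = 343 voxels
step 1: project along z, AND mask (22/49) → |grid| = 154
step 2: project along y, AND mask (32/49) → |grid| = 98
step 3: project along x, AND mask (36/49) → |grid| = 76

76 voxels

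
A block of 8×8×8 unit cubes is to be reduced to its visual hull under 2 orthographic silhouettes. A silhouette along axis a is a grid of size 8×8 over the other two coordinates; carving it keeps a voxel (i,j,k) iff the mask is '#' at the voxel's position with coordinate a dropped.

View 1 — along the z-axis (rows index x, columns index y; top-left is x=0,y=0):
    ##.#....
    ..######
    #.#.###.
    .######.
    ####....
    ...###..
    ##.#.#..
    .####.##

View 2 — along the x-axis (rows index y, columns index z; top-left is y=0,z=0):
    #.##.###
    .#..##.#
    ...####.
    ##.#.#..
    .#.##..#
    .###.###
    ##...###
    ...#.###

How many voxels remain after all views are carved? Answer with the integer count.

full grid |V| = 512
step 1: project along z, AND mask (37/64) → |grid| = 296
step 2: project along x, AND mask (37/64) → |grid| = 170

|visual hull| = 170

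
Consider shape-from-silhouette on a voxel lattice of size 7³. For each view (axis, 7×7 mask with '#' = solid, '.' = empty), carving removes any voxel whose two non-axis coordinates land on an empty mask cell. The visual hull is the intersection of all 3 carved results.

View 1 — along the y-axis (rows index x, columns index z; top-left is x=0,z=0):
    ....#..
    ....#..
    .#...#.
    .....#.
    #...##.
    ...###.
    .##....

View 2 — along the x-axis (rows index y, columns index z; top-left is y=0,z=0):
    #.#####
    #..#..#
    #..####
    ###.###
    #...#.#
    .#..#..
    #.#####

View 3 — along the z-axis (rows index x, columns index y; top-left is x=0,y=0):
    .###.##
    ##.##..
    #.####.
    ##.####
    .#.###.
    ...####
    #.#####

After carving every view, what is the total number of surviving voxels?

voxel count = 34

before carving: 343 voxels (7×7×7)
step 1: project along y, AND mask (13/49) → |grid| = 91
step 2: project along x, AND mask (31/49) → |grid| = 57
step 3: project along z, AND mask (34/49) → |grid| = 34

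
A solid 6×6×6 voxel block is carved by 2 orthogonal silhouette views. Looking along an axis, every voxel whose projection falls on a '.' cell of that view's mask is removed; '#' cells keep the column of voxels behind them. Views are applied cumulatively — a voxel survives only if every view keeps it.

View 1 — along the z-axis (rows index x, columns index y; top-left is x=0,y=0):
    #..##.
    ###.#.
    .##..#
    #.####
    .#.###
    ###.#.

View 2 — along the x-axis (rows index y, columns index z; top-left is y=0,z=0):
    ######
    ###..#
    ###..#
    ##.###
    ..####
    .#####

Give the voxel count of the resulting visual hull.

|visual hull| = 106

initial block: 6^3 = 216
  1. axis=2 (XY plane), |mask|=23  ⇒  voxels=138
  2. axis=0 (YZ plane), |mask|=28  ⇒  voxels=106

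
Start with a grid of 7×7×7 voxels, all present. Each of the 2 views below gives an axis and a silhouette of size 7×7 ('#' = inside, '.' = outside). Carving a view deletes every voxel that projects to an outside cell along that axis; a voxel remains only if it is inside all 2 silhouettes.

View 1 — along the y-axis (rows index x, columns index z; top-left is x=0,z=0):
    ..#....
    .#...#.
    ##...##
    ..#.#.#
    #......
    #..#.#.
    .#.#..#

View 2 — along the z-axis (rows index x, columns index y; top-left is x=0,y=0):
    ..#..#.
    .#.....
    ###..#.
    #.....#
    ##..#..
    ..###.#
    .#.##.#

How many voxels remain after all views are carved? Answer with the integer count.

full grid |V| = 343
  1. axis=1 (XZ plane), |mask|=17  ⇒  voxels=119
  2. axis=2 (XY plane), |mask|=20  ⇒  voxels=53

remaining voxels: 53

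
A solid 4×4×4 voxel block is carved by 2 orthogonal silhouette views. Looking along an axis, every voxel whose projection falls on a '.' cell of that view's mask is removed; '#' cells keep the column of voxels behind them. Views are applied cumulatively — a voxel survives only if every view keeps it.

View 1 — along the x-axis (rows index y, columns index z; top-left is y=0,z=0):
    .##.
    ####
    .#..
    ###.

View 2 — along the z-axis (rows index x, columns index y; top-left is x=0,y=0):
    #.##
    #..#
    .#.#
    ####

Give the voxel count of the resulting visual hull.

start: 4×4×4 = 64 voxels
carve view 1 (along x, YZ-mask fill 10/16): 40 voxels remain
carve view 2 (along z, XY-mask fill 11/16): 28 voxels remain

|visual hull| = 28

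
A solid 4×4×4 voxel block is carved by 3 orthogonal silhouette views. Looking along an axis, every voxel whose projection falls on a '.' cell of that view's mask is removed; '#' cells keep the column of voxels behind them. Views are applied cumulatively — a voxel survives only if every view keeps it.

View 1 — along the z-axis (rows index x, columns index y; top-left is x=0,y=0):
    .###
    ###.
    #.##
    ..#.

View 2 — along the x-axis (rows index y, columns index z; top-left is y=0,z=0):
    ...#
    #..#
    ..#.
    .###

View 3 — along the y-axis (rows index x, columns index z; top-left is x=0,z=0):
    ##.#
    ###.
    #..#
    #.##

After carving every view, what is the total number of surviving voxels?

9 voxels

start: 4×4×4 = 64 voxels
V1 z: intersect with XY mask (10 set) -- 40 left
V2 x: intersect with YZ mask (7 set) -- 16 left
V3 y: intersect with XZ mask (11 set) -- 9 left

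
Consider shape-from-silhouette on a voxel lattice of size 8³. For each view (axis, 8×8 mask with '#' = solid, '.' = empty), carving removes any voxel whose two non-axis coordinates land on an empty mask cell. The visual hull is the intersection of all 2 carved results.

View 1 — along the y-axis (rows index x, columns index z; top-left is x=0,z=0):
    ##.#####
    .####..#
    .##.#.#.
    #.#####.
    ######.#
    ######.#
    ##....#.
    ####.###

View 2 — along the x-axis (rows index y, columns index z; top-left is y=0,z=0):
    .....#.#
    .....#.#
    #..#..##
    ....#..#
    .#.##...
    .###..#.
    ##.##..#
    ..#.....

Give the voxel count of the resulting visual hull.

remaining voxels: 132

start: 8×8×8 = 512 voxels
V1 y: intersect with XZ mask (46 set) -- 368 left
V2 x: intersect with YZ mask (23 set) -- 132 left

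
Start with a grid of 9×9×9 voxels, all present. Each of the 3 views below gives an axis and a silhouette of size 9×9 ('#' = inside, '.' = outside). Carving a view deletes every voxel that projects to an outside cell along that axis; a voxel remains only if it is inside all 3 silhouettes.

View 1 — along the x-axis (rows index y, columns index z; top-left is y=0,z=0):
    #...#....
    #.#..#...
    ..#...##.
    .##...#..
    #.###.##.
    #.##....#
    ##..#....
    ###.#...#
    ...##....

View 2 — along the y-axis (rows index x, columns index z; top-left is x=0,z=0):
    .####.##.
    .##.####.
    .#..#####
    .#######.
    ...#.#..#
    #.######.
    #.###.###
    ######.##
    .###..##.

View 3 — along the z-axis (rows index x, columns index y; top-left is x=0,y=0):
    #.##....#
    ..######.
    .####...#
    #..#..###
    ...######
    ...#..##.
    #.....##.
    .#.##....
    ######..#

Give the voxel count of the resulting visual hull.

initial block: 9^3 = 729
after view 1 [x-axis, 31 of 81 cells solid] → remaining = 279
after view 2 [y-axis, 55 of 81 cells solid] → remaining = 185
after view 3 [z-axis, 42 of 81 cells solid] → remaining = 89

89 voxels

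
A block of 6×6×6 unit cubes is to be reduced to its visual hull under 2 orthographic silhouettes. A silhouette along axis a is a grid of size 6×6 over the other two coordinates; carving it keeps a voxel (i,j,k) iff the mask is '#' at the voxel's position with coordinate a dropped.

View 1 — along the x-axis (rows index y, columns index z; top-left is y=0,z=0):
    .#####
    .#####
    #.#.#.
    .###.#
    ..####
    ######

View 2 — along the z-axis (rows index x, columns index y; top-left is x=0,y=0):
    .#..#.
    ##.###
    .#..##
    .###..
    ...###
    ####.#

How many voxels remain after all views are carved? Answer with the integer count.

initial block: 6^3 = 216
  1. axis=0 (YZ plane), |mask|=27  ⇒  voxels=162
  2. axis=2 (XY plane), |mask|=21  ⇒  voxels=97

voxel count = 97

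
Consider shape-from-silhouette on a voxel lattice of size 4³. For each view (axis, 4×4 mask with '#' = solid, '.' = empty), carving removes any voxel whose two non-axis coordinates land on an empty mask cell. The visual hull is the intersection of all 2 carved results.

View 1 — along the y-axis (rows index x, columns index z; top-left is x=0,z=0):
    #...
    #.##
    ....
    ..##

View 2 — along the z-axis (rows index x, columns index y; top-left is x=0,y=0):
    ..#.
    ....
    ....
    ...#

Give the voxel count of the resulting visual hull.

3 voxels

initial block: 4^3 = 64
after view 1 [y-axis, 6 of 16 cells solid] → remaining = 24
after view 2 [z-axis, 2 of 16 cells solid] → remaining = 3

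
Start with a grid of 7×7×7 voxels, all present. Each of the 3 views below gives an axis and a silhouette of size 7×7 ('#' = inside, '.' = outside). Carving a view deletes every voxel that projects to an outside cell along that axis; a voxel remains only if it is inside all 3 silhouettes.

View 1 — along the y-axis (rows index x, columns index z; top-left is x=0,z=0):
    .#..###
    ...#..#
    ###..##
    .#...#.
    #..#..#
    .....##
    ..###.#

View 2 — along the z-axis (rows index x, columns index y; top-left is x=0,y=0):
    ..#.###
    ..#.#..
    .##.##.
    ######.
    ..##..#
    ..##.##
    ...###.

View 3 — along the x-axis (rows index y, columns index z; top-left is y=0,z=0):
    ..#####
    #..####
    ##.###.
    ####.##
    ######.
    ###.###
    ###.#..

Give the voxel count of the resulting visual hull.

|visual hull| = 59

initial block: 7^3 = 343
carve view 1 (along y, XZ-mask fill 22/49): 154 voxels remain
carve view 2 (along z, XY-mask fill 26/49): 81 voxels remain
carve view 3 (along x, YZ-mask fill 37/49): 59 voxels remain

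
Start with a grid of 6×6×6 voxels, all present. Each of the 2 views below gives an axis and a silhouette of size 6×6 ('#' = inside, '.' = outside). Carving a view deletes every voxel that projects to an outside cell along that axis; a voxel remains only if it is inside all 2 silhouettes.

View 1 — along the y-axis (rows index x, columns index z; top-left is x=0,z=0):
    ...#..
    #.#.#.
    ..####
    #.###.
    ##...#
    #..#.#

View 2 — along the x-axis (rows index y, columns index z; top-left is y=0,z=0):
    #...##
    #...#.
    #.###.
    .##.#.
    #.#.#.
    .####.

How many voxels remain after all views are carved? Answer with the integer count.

voxel count = 59

initial block: 6^3 = 216
  1. axis=1 (XZ plane), |mask|=18  ⇒  voxels=108
  2. axis=0 (YZ plane), |mask|=19  ⇒  voxels=59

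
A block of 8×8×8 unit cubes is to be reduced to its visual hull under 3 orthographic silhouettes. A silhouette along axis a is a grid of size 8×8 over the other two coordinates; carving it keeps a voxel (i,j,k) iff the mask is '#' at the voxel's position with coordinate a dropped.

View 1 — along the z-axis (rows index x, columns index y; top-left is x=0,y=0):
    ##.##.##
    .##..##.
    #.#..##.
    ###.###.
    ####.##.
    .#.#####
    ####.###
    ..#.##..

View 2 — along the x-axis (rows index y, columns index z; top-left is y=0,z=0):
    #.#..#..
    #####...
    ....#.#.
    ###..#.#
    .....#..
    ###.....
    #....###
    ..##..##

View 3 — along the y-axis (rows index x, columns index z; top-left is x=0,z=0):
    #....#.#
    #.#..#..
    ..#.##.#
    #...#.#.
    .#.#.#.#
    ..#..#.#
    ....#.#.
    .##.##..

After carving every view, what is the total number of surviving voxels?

initial block: 8^3 = 512
  1. axis=2 (XY plane), |mask|=42  ⇒  voxels=336
  2. axis=0 (YZ plane), |mask|=27  ⇒  voxels=142
  3. axis=1 (XZ plane), |mask|=26  ⇒  voxels=59

remaining voxels: 59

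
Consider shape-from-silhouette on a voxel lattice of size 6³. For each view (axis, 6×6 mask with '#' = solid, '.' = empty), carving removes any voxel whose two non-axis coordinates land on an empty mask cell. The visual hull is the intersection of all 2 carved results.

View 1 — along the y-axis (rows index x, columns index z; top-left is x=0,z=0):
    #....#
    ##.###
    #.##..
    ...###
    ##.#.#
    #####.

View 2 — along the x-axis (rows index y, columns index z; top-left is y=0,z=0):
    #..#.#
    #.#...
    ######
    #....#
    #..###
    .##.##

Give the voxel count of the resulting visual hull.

full grid |V| = 216
V1 y: intersect with XZ mask (22 set) -- 132 left
V2 x: intersect with YZ mask (21 set) -- 81 left

|visual hull| = 81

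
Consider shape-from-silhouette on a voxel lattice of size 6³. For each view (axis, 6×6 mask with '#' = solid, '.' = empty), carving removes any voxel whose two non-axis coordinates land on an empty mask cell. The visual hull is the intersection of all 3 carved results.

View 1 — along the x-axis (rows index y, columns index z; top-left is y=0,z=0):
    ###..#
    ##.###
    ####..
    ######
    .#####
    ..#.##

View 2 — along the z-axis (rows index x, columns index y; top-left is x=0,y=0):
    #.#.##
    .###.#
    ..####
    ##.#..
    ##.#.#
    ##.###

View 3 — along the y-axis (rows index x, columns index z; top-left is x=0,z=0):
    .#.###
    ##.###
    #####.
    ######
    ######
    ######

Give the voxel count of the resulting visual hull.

initial block: 6^3 = 216
step 1: project along x, AND mask (27/36) → |grid| = 162
step 2: project along z, AND mask (24/36) → |grid| = 108
step 3: project along y, AND mask (32/36) → |grid| = 96

96 voxels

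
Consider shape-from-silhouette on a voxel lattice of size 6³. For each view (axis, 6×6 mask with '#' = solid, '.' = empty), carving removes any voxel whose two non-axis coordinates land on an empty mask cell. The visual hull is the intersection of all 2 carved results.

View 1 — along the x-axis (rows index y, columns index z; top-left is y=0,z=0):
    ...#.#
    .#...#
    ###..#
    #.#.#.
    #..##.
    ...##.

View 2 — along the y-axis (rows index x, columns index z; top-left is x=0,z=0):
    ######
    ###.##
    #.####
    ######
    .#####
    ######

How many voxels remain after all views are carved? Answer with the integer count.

|visual hull| = 88

full grid |V| = 216
V1 x: intersect with YZ mask (16 set) -- 96 left
V2 y: intersect with XZ mask (33 set) -- 88 left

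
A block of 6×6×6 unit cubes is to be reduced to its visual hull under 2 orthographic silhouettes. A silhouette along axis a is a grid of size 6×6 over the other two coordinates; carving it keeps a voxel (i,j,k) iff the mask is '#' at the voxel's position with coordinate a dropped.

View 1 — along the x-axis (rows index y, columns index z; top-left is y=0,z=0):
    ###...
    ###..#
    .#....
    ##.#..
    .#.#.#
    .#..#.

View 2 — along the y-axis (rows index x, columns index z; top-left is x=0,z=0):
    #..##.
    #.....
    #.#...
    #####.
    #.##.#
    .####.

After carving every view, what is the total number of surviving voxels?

full grid |V| = 216
carve view 1 (along x, YZ-mask fill 16/36): 96 voxels remain
carve view 2 (along y, XZ-mask fill 19/36): 48 voxels remain

voxel count = 48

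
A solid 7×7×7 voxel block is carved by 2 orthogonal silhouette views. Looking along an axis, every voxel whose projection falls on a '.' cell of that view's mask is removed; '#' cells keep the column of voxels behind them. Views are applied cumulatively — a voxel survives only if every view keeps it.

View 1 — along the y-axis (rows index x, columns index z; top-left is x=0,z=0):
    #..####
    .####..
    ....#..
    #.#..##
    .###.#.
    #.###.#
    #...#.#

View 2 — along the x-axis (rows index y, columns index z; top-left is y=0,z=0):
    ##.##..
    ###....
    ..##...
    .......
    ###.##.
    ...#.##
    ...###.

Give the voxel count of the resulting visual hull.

initial block: 7^3 = 343
carve view 1 (along y, XZ-mask fill 26/49): 182 voxels remain
carve view 2 (along x, YZ-mask fill 20/49): 74 voxels remain

voxel count = 74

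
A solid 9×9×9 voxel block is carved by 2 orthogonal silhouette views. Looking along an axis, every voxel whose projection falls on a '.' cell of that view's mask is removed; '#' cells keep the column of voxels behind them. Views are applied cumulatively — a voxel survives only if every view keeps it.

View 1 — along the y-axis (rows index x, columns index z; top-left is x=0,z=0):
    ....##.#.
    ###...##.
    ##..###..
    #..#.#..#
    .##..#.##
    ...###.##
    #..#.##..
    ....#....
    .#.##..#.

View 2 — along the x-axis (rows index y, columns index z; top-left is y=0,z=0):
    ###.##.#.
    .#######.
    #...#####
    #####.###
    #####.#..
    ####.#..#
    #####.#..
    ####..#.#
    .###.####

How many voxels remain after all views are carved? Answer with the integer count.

|visual hull| = 225

before carving: 729 voxels (9×9×9)
V1 y: intersect with XZ mask (36 set) -- 324 left
V2 x: intersect with YZ mask (58 set) -- 225 left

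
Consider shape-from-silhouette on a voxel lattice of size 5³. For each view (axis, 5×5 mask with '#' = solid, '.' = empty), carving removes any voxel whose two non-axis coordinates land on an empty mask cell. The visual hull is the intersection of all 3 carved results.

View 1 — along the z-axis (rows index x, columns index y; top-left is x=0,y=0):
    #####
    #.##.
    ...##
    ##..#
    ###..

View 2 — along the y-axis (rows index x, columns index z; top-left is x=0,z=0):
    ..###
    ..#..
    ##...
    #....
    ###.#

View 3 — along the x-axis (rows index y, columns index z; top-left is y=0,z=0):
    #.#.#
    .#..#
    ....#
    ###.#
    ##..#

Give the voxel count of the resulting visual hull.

before carving: 125 voxels (5×5×5)
after view 1 [z-axis, 16 of 25 cells solid] → remaining = 80
after view 2 [y-axis, 11 of 25 cells solid] → remaining = 37
after view 3 [x-axis, 13 of 25 cells solid] → remaining = 21

voxel count = 21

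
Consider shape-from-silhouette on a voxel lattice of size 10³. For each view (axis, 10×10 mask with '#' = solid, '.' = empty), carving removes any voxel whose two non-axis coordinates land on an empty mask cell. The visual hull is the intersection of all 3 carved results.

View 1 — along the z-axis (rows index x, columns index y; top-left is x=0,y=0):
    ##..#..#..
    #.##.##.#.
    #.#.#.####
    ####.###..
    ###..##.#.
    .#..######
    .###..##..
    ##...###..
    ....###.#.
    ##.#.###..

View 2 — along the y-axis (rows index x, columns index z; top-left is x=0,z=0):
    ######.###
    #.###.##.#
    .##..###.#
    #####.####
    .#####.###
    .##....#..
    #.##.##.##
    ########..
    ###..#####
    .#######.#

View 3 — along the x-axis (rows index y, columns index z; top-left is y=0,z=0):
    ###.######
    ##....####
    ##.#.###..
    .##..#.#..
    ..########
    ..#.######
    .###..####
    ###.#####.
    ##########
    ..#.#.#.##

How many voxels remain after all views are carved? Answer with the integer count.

|visual hull| = 290

initial block: 10^3 = 1000
carve view 1 (along z, XY-mask fill 57/100): 570 voxels remain
carve view 2 (along y, XZ-mask fill 73/100): 407 voxels remain
carve view 3 (along x, YZ-mask fill 70/100): 290 voxels remain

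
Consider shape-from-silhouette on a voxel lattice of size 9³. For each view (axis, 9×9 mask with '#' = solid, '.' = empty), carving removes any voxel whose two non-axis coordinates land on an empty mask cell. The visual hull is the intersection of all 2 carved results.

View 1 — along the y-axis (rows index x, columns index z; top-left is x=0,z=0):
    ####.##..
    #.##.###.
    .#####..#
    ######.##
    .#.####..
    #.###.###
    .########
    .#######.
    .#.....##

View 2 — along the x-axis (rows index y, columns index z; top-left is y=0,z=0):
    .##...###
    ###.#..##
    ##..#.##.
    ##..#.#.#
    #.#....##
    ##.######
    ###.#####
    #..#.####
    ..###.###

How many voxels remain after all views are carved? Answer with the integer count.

start: 9×9×9 = 729 voxels
  1. axis=1 (XZ plane), |mask|=56  ⇒  voxels=504
  2. axis=0 (YZ plane), |mask|=53  ⇒  voxels=316

remaining voxels: 316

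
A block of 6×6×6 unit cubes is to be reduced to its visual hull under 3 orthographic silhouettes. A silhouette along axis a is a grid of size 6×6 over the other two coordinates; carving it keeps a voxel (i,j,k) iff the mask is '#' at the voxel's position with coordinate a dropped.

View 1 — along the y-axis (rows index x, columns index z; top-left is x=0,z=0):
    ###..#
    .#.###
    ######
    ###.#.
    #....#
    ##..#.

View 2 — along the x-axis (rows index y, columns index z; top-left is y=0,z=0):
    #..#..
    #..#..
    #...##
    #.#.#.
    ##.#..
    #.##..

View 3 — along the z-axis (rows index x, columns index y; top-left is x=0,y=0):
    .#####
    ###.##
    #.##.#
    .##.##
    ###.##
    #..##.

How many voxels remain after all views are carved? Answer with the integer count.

initial block: 6^3 = 216
[1] y-view keeps 23 columns → grid now 138
[2] x-view keeps 16 columns → grid now 61
[3] z-view keeps 26 columns → grid now 45

45 voxels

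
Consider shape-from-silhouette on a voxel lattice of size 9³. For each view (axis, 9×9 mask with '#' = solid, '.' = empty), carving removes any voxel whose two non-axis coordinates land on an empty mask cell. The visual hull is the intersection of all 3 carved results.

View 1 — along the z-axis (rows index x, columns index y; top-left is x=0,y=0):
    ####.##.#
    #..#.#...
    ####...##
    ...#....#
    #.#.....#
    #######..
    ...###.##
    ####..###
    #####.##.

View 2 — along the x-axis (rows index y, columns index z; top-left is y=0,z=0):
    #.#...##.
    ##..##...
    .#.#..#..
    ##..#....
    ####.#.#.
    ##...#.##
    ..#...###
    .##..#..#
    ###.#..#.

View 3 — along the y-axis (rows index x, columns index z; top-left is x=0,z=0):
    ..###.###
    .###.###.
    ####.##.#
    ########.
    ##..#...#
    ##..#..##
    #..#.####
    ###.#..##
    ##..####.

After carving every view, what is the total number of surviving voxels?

start: 9×9×9 = 729 voxels
after view 1 [z-axis, 47 of 81 cells solid] → remaining = 423
after view 2 [x-axis, 38 of 81 cells solid] → remaining = 190
after view 3 [y-axis, 54 of 81 cells solid] → remaining = 126

126 voxels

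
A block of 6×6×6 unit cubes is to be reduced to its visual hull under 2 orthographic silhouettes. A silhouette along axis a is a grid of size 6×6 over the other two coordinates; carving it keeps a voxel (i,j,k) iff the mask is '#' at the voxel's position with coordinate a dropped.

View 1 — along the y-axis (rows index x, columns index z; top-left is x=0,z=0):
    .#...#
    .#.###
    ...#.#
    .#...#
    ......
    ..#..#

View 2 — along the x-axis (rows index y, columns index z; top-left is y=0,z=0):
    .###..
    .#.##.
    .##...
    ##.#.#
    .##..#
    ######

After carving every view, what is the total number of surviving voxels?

initial block: 6^3 = 216
V1 y: intersect with XZ mask (12 set) -- 72 left
V2 x: intersect with YZ mask (21 set) -- 47 left

remaining voxels: 47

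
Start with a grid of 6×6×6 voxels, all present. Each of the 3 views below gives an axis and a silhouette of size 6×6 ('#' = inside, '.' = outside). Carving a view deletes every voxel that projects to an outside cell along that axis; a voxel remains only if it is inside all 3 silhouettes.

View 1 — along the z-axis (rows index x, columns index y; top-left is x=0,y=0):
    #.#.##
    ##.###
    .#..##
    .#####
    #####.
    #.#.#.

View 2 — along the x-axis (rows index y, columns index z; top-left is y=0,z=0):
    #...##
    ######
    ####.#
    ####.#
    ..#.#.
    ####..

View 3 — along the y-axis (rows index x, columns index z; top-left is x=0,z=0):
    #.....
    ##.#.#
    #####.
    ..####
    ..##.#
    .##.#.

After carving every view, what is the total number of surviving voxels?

|visual hull| = 57

start: 6×6×6 = 216 voxels
after view 1 [z-axis, 25 of 36 cells solid] → remaining = 150
after view 2 [x-axis, 25 of 36 cells solid] → remaining = 99
after view 3 [y-axis, 20 of 36 cells solid] → remaining = 57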